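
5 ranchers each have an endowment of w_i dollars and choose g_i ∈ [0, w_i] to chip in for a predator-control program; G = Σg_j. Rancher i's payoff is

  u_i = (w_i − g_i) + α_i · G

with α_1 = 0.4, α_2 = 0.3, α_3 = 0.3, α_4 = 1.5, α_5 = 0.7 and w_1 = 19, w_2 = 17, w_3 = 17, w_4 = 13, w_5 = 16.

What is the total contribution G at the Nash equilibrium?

∂u_i/∂g_i = α_i − 1, so rancher i contributes w_i if α_i > 1, else 0.
α_i > 1 for i ∈ {4}; NE contributions (0, 0, 0, 13, 0), G = 13.

13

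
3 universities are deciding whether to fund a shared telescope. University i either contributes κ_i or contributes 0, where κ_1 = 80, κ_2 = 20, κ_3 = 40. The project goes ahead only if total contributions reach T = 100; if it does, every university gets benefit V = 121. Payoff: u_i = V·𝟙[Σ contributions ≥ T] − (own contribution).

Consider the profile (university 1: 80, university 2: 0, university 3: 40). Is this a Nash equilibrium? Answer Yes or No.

Yes

Total = 120 ≥ 100: provided.
University 1 (pledges 80, payoff 41): dropping to 0 → total 40, payoff 0. No gain.
University 2 (pledges 0, payoff 121): pledging 20 → total 140, payoff 101. No gain.
University 3 (pledges 40, payoff 81): dropping to 0 → total 80, payoff 0. No gain.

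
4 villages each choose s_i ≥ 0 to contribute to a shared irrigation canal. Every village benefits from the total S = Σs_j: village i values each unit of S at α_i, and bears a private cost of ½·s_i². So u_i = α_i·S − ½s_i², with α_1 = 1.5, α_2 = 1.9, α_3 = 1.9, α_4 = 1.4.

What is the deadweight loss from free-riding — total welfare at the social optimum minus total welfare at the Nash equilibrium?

50.605

Village i's FOC: ∂u_i/∂s_i = α_i − s_i = 0, so s_i* = α_i.
NE contributions = (1.5, 1.9, 1.9, 1.4); S = 6.7.
W^NE = (Σα)·S − ½Σα_i² = 6.7² − ½·11.43 = 39.175.
Planner sets s_i = Σα_j = 6.7 for every i, so S^SO = 4·6.7 = 26.8.
W^SO = (Σα)·S^SO − ½·4·(Σα)² = (4/2)·6.7² = 89.78.
Deadweight loss = W^SO − W^NE = 50.605.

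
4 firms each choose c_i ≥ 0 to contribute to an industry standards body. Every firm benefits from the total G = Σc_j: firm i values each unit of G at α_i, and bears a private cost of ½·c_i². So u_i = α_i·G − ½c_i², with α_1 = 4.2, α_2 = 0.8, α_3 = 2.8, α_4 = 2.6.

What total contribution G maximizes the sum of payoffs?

41.6

Planner FOC: ∂(Σu_j)/∂c_i = (Σα_j) − c_i = 0, so c_i^SO = Σα_j = 10.4 for every i; G^SO = 41.6.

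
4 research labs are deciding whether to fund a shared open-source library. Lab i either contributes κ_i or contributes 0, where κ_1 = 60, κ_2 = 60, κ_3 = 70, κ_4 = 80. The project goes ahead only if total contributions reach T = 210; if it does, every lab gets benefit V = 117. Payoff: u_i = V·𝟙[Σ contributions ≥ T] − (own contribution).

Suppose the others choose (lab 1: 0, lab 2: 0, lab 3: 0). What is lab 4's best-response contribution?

Others' total = 0. Even contributing 80 gives 80 < 210: no benefit either way.
Best response: 0.

0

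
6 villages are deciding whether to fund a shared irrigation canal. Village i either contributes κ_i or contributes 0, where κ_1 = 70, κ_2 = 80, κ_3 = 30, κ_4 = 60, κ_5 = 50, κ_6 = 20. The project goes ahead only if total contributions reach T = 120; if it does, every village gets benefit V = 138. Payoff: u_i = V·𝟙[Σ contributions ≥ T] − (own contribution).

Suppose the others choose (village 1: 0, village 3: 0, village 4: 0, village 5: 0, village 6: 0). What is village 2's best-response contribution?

Others' total = 0. Even contributing 80 gives 80 < 120: no benefit either way.
Best response: 0.

0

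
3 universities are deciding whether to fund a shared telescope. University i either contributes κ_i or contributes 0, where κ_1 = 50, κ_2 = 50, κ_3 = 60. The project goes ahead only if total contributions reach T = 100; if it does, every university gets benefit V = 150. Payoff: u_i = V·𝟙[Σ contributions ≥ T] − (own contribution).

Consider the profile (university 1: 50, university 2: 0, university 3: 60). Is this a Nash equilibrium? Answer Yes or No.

Yes

Total = 110 ≥ 100: provided.
University 1 (pledges 50, payoff 100): dropping to 0 → total 60, payoff 0. No gain.
University 2 (pledges 0, payoff 150): pledging 50 → total 160, payoff 100. No gain.
University 3 (pledges 60, payoff 90): dropping to 0 → total 50, payoff 0. No gain.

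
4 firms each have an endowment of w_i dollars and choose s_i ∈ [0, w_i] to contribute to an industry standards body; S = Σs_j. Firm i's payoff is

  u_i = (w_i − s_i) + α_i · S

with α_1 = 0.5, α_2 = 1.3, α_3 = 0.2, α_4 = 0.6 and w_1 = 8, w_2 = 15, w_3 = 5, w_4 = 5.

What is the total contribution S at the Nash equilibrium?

∂u_i/∂s_i = α_i − 1, so firm i contributes w_i if α_i > 1, else 0.
α_i > 1 for i ∈ {2}; NE contributions (0, 15, 0, 0), S = 15.

15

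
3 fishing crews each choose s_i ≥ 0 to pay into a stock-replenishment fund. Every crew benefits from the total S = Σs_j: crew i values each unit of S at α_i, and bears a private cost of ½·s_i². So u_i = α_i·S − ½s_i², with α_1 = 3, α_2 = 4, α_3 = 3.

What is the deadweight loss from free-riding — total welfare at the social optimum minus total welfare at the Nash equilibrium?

Crew i's FOC: ∂u_i/∂s_i = α_i − s_i = 0, so s_i* = α_i.
NE contributions = (3, 4, 3); S = 10.
W^NE = (Σα)·S − ½Σα_i² = 10² − ½·34 = 83.
Planner sets s_i = Σα_j = 10 for every i, so S^SO = 3·10 = 30.
W^SO = (Σα)·S^SO − ½·3·(Σα)² = (3/2)·10² = 150.
Deadweight loss = W^SO − W^NE = 67.

67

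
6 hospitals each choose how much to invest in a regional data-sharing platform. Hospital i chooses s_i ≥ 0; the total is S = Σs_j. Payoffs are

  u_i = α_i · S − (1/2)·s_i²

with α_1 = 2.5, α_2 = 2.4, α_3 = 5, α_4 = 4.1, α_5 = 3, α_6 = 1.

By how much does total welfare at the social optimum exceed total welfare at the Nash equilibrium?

679.91

Hospital i's FOC: ∂u_i/∂s_i = α_i − s_i = 0, so s_i* = α_i.
NE contributions = (2.5, 2.4, 5, 4.1, 3, 1); S = 18.
W^NE = (Σα)·S − ½Σα_i² = 18² − ½·63.82 = 292.09.
Planner sets s_i = Σα_j = 18 for every i, so S^SO = 6·18 = 108.
W^SO = (Σα)·S^SO − ½·6·(Σα)² = (6/2)·18² = 972.
Deadweight loss = W^SO − W^NE = 679.91.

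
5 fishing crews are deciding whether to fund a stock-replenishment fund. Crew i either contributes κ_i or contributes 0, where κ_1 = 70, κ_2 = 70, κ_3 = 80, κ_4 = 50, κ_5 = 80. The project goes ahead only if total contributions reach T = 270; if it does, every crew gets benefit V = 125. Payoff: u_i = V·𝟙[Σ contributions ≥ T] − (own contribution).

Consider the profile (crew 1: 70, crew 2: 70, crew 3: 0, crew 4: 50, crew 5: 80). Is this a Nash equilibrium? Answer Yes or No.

Yes

Total = 270 ≥ 270: provided.
Crew 1 (pledges 70, payoff 55): dropping to 0 → total 200, payoff 0. No gain.
Crew 2 (pledges 70, payoff 55): dropping to 0 → total 200, payoff 0. No gain.
Crew 3 (pledges 0, payoff 125): pledging 80 → total 350, payoff 45. No gain.
Crew 4 (pledges 50, payoff 75): dropping to 0 → total 220, payoff 0. No gain.
Crew 5 (pledges 80, payoff 45): dropping to 0 → total 190, payoff 0. No gain.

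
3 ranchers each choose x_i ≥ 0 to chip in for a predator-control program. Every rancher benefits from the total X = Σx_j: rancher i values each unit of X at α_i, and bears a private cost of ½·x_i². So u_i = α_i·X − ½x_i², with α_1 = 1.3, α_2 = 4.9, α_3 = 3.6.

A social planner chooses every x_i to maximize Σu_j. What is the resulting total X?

29.4

Planner FOC: ∂(Σu_j)/∂x_i = (Σα_j) − x_i = 0, so x_i^SO = Σα_j = 9.8 for every i; X^SO = 29.4.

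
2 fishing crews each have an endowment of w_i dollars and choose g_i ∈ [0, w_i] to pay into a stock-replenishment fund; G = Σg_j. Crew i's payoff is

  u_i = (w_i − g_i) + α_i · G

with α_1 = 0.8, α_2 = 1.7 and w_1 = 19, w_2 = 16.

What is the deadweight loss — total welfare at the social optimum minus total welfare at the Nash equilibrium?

28.5

∂u_i/∂g_i = α_i − 1, so crew i contributes w_i if α_i > 1, else 0.
α_i > 1 for i ∈ {2}; NE contributions (0, 16), G = 16.
W^NE = Σw_i − G^NE + (Σα_i)·G^NE = 35 + 1.5·16 = 59.
Planner: ∂(Σu_j)/∂g_i = Σα_j − 1 = 1.5 > 0, so everyone contributes w_i; G^SO = 35, W^SO = 35 + 1.5·35 = 87.5.
Deadweight loss = 28.5.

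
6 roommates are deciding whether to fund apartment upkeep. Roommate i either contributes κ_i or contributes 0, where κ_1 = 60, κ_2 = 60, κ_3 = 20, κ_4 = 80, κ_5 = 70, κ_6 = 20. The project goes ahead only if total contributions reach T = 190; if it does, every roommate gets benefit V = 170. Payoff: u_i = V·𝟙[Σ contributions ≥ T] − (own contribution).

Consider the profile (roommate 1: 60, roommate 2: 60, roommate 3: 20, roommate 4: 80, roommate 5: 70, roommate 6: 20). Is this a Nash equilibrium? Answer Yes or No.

Total = 310 ≥ 190: provided.
Roommate 1 (pledges 60, payoff 110): dropping to 0 → total 250, payoff 170. Profitable deviation.

No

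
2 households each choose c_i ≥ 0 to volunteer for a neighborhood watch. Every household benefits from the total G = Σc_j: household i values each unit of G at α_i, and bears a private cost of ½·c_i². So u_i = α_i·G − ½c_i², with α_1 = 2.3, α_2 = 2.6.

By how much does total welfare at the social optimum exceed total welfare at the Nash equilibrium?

6.025

Household i's FOC: ∂u_i/∂c_i = α_i − c_i = 0, so c_i* = α_i.
NE contributions = (2.3, 2.6); G = 4.9.
W^NE = (Σα)·G − ½Σα_i² = 4.9² − ½·12.05 = 17.985.
Planner sets c_i = Σα_j = 4.9 for every i, so G^SO = 2·4.9 = 9.8.
W^SO = (Σα)·G^SO − ½·2·(Σα)² = (2/2)·4.9² = 24.01.
Deadweight loss = W^SO − W^NE = 6.025.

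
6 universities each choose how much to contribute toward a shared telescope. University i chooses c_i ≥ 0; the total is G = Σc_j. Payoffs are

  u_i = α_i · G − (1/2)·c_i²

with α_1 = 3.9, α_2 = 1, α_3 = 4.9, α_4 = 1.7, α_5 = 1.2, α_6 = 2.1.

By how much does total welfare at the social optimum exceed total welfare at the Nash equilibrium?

462.56

University i's FOC: ∂u_i/∂c_i = α_i − c_i = 0, so c_i* = α_i.
NE contributions = (3.9, 1, 4.9, 1.7, 1.2, 2.1); G = 14.8.
W^NE = (Σα)·G − ½Σα_i² = 14.8² − ½·48.96 = 194.56.
Planner sets c_i = Σα_j = 14.8 for every i, so G^SO = 6·14.8 = 88.8.
W^SO = (Σα)·G^SO − ½·6·(Σα)² = (6/2)·14.8² = 657.12.
Deadweight loss = W^SO − W^NE = 462.56.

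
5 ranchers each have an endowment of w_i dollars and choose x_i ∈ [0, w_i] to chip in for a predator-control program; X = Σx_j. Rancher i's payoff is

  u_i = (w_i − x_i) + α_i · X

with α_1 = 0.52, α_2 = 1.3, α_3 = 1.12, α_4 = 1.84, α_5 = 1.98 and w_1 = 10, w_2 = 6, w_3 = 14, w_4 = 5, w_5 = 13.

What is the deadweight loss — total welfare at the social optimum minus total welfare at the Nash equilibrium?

57.6

∂u_i/∂x_i = α_i − 1, so rancher i contributes w_i if α_i > 1, else 0.
α_i > 1 for i ∈ {2, 3, 4, 5}; NE contributions (0, 6, 14, 5, 13), X = 38.
W^NE = Σw_i − X^NE + (Σα_i)·X^NE = 48 + 5.76·38 = 266.88.
Planner: ∂(Σu_j)/∂x_i = Σα_j − 1 = 5.76 > 0, so everyone contributes w_i; X^SO = 48, W^SO = 48 + 5.76·48 = 324.48.
Deadweight loss = 57.6.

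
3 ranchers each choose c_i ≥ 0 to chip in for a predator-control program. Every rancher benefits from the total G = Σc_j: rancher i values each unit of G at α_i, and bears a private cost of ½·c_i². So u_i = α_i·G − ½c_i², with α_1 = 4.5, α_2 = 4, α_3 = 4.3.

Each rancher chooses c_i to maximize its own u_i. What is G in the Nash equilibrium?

12.8

Rancher i's FOC: ∂u_i/∂c_i = α_i − c_i = 0, so c_i* = α_i.
NE contributions = (4.5, 4, 4.3); G = 12.8.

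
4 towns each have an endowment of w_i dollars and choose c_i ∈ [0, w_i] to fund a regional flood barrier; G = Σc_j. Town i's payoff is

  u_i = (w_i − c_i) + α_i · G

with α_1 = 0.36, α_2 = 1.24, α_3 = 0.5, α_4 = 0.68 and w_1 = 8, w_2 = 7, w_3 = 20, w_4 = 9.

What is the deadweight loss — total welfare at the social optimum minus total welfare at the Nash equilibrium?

∂u_i/∂c_i = α_i − 1, so town i contributes w_i if α_i > 1, else 0.
α_i > 1 for i ∈ {2}; NE contributions (0, 7, 0, 0), G = 7.
W^NE = Σw_i − G^NE + (Σα_i)·G^NE = 44 + 1.78·7 = 56.46.
Planner: ∂(Σu_j)/∂c_i = Σα_j − 1 = 1.78 > 0, so everyone contributes w_i; G^SO = 44, W^SO = 44 + 1.78·44 = 122.32.
Deadweight loss = 65.86.

65.86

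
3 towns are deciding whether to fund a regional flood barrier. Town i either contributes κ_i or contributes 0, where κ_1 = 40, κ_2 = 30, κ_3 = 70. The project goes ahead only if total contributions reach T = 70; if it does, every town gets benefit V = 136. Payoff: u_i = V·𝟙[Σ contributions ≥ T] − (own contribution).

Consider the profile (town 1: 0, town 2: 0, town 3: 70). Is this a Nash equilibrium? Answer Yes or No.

Total = 70 ≥ 70: provided.
Town 1 (pledges 0, payoff 136): pledging 40 → total 110, payoff 96. No gain.
Town 2 (pledges 0, payoff 136): pledging 30 → total 100, payoff 106. No gain.
Town 3 (pledges 70, payoff 66): dropping to 0 → total 0, payoff 0. No gain.

Yes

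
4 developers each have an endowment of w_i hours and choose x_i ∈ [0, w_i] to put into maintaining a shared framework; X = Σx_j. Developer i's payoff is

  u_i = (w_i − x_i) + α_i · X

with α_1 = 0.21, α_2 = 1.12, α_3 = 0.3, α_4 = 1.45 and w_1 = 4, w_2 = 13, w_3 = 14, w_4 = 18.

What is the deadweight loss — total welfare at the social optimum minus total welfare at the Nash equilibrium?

37.44

∂u_i/∂x_i = α_i − 1, so developer i contributes w_i if α_i > 1, else 0.
α_i > 1 for i ∈ {2, 4}; NE contributions (0, 13, 0, 18), X = 31.
W^NE = Σw_i − X^NE + (Σα_i)·X^NE = 49 + 2.08·31 = 113.48.
Planner: ∂(Σu_j)/∂x_i = Σα_j − 1 = 2.08 > 0, so everyone contributes w_i; X^SO = 49, W^SO = 49 + 2.08·49 = 150.92.
Deadweight loss = 37.44.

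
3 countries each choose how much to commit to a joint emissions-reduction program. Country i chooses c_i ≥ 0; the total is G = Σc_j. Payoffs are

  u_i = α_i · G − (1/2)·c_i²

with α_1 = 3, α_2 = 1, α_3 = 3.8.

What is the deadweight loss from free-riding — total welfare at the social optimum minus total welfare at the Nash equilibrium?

Country i's FOC: ∂u_i/∂c_i = α_i − c_i = 0, so c_i* = α_i.
NE contributions = (3, 1, 3.8); G = 7.8.
W^NE = (Σα)·G − ½Σα_i² = 7.8² − ½·24.44 = 48.62.
Planner sets c_i = Σα_j = 7.8 for every i, so G^SO = 3·7.8 = 23.4.
W^SO = (Σα)·G^SO − ½·3·(Σα)² = (3/2)·7.8² = 91.26.
Deadweight loss = W^SO − W^NE = 42.64.

42.64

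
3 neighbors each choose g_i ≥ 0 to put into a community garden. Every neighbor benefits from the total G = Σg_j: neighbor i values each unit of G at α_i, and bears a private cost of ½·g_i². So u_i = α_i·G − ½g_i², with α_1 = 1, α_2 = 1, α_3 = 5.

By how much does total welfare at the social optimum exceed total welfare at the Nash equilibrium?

Neighbor i's FOC: ∂u_i/∂g_i = α_i − g_i = 0, so g_i* = α_i.
NE contributions = (1, 1, 5); G = 7.
W^NE = (Σα)·G − ½Σα_i² = 7² − ½·27 = 35.5.
Planner sets g_i = Σα_j = 7 for every i, so G^SO = 3·7 = 21.
W^SO = (Σα)·G^SO − ½·3·(Σα)² = (3/2)·7² = 73.5.
Deadweight loss = W^SO − W^NE = 38.

38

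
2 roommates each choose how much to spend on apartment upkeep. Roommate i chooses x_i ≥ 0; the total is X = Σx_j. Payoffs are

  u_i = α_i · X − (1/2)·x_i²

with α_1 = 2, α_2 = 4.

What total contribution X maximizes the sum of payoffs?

12

Planner FOC: ∂(Σu_j)/∂x_i = (Σα_j) − x_i = 0, so x_i^SO = Σα_j = 6 for every i; X^SO = 12.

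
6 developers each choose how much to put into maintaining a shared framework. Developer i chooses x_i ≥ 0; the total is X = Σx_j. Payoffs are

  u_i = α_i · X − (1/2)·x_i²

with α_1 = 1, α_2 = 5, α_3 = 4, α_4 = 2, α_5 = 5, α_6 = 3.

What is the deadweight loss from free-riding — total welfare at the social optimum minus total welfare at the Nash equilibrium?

840

Developer i's FOC: ∂u_i/∂x_i = α_i − x_i = 0, so x_i* = α_i.
NE contributions = (1, 5, 4, 2, 5, 3); X = 20.
W^NE = (Σα)·X − ½Σα_i² = 20² − ½·80 = 360.
Planner sets x_i = Σα_j = 20 for every i, so X^SO = 6·20 = 120.
W^SO = (Σα)·X^SO − ½·6·(Σα)² = (6/2)·20² = 1200.
Deadweight loss = W^SO − W^NE = 840.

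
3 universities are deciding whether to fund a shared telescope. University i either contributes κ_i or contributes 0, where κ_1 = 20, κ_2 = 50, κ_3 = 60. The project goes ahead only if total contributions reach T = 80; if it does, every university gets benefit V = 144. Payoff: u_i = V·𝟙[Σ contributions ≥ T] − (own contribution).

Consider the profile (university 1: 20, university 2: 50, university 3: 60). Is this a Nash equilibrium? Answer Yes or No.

Total = 130 ≥ 80: provided.
University 1 (pledges 20, payoff 124): dropping to 0 → total 110, payoff 144. Profitable deviation.

No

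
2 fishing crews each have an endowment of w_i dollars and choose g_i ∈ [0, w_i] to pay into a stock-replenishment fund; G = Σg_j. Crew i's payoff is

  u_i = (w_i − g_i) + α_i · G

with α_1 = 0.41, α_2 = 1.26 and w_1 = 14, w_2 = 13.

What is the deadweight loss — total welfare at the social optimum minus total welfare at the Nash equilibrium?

∂u_i/∂g_i = α_i − 1, so crew i contributes w_i if α_i > 1, else 0.
α_i > 1 for i ∈ {2}; NE contributions (0, 13), G = 13.
W^NE = Σw_i − G^NE + (Σα_i)·G^NE = 27 + 0.67·13 = 35.71.
Planner: ∂(Σu_j)/∂g_i = Σα_j − 1 = 0.67 > 0, so everyone contributes w_i; G^SO = 27, W^SO = 27 + 0.67·27 = 45.09.
Deadweight loss = 9.38.

9.38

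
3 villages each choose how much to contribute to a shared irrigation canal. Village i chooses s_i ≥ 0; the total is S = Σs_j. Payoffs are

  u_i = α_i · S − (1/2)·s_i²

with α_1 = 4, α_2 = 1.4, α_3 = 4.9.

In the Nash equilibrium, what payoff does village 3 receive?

Village i's FOC: ∂u_i/∂s_i = α_i − s_i = 0, so s_i* = α_i.
NE contributions = (4, 1.4, 4.9); S = 10.3.
u_3 = α_3·S − ½·(s_3)² = 4.9·10.3 − ½·4.9² = 38.465.

38.465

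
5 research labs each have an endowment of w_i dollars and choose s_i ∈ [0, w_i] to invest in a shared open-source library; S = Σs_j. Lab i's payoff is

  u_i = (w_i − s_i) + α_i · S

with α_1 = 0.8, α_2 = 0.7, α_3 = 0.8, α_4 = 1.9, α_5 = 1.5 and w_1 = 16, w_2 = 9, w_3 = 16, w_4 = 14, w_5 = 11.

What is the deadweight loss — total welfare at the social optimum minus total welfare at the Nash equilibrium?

∂u_i/∂s_i = α_i − 1, so lab i contributes w_i if α_i > 1, else 0.
α_i > 1 for i ∈ {4, 5}; NE contributions (0, 0, 0, 14, 11), S = 25.
W^NE = Σw_i − S^NE + (Σα_i)·S^NE = 66 + 4.7·25 = 183.5.
Planner: ∂(Σu_j)/∂s_i = Σα_j − 1 = 4.7 > 0, so everyone contributes w_i; S^SO = 66, W^SO = 66 + 4.7·66 = 376.2.
Deadweight loss = 192.7.

192.7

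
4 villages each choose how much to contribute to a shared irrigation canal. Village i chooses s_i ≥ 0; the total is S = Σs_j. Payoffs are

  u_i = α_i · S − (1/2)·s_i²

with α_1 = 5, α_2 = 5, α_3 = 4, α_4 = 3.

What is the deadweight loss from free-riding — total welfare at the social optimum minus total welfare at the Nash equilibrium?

326.5

Village i's FOC: ∂u_i/∂s_i = α_i − s_i = 0, so s_i* = α_i.
NE contributions = (5, 5, 4, 3); S = 17.
W^NE = (Σα)·S − ½Σα_i² = 17² − ½·75 = 251.5.
Planner sets s_i = Σα_j = 17 for every i, so S^SO = 4·17 = 68.
W^SO = (Σα)·S^SO − ½·4·(Σα)² = (4/2)·17² = 578.
Deadweight loss = W^SO − W^NE = 326.5.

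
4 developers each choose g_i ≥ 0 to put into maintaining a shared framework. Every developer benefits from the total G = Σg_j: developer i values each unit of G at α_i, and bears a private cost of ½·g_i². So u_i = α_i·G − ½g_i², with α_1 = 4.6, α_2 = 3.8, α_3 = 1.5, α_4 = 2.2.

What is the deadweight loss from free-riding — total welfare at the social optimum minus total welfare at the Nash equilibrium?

167.755

Developer i's FOC: ∂u_i/∂g_i = α_i − g_i = 0, so g_i* = α_i.
NE contributions = (4.6, 3.8, 1.5, 2.2); G = 12.1.
W^NE = (Σα)·G − ½Σα_i² = 12.1² − ½·42.69 = 125.065.
Planner sets g_i = Σα_j = 12.1 for every i, so G^SO = 4·12.1 = 48.4.
W^SO = (Σα)·G^SO − ½·4·(Σα)² = (4/2)·12.1² = 292.82.
Deadweight loss = W^SO − W^NE = 167.755.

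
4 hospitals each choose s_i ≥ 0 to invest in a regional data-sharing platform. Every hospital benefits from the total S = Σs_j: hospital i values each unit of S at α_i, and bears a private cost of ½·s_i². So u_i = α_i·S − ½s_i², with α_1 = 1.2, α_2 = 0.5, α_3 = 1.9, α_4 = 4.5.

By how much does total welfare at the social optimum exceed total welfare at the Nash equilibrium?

78.385

Hospital i's FOC: ∂u_i/∂s_i = α_i − s_i = 0, so s_i* = α_i.
NE contributions = (1.2, 0.5, 1.9, 4.5); S = 8.1.
W^NE = (Σα)·S − ½Σα_i² = 8.1² − ½·25.55 = 52.835.
Planner sets s_i = Σα_j = 8.1 for every i, so S^SO = 4·8.1 = 32.4.
W^SO = (Σα)·S^SO − ½·4·(Σα)² = (4/2)·8.1² = 131.22.
Deadweight loss = W^SO − W^NE = 78.385.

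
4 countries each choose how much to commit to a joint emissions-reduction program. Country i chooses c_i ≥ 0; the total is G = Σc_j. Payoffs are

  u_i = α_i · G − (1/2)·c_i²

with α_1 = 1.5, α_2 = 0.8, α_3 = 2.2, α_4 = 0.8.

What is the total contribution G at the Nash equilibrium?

Country i's FOC: ∂u_i/∂c_i = α_i − c_i = 0, so c_i* = α_i.
NE contributions = (1.5, 0.8, 2.2, 0.8); G = 5.3.

5.3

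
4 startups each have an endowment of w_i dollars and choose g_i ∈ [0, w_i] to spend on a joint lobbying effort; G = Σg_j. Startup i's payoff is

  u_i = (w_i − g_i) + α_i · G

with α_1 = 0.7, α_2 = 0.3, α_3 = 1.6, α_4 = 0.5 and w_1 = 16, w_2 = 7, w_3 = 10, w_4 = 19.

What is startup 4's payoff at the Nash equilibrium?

∂u_i/∂g_i = α_i − 1, so startup i contributes w_i if α_i > 1, else 0.
α_i > 1 for i ∈ {3}; NE contributions (0, 0, 10, 0), G = 10.
u_4 = (19 − 0) + 0.5·10 = 24.

24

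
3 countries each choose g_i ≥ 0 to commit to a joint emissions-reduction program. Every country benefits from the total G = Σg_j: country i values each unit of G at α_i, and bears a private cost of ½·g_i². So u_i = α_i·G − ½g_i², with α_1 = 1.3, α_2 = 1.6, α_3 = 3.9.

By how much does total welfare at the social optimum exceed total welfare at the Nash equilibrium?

Country i's FOC: ∂u_i/∂g_i = α_i − g_i = 0, so g_i* = α_i.
NE contributions = (1.3, 1.6, 3.9); G = 6.8.
W^NE = (Σα)·G − ½Σα_i² = 6.8² − ½·19.46 = 36.51.
Planner sets g_i = Σα_j = 6.8 for every i, so G^SO = 3·6.8 = 20.4.
W^SO = (Σα)·G^SO − ½·3·(Σα)² = (3/2)·6.8² = 69.36.
Deadweight loss = W^SO − W^NE = 32.85.

32.85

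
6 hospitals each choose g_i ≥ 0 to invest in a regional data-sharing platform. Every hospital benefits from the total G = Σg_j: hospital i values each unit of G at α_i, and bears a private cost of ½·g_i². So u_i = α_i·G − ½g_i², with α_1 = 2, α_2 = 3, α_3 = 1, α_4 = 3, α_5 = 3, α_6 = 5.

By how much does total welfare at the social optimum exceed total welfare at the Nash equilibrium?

Hospital i's FOC: ∂u_i/∂g_i = α_i − g_i = 0, so g_i* = α_i.
NE contributions = (2, 3, 1, 3, 3, 5); G = 17.
W^NE = (Σα)·G − ½Σα_i² = 17² − ½·57 = 260.5.
Planner sets g_i = Σα_j = 17 for every i, so G^SO = 6·17 = 102.
W^SO = (Σα)·G^SO − ½·6·(Σα)² = (6/2)·17² = 867.
Deadweight loss = W^SO − W^NE = 606.5.

606.5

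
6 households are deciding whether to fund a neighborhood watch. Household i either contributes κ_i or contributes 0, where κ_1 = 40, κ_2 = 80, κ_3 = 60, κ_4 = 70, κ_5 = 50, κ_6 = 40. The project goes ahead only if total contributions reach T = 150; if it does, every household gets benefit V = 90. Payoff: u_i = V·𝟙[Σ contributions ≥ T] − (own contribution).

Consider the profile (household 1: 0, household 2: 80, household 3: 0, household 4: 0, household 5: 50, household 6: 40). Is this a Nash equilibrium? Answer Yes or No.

Total = 170 ≥ 150: provided.
Household 1 (pledges 0, payoff 90): pledging 40 → total 210, payoff 50. No gain.
Household 2 (pledges 80, payoff 10): dropping to 0 → total 90, payoff 0. No gain.
Household 3 (pledges 0, payoff 90): pledging 60 → total 230, payoff 30. No gain.
Household 4 (pledges 0, payoff 90): pledging 70 → total 240, payoff 20. No gain.
Household 5 (pledges 50, payoff 40): dropping to 0 → total 120, payoff 0. No gain.
Household 6 (pledges 40, payoff 50): dropping to 0 → total 130, payoff 0. No gain.

Yes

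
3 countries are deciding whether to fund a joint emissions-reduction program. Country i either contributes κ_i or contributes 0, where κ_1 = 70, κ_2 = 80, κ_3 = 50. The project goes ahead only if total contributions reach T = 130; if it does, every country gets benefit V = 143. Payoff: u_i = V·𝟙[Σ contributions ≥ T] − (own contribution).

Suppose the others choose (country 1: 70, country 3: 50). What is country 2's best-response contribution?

80

Others' total = 120. Contributing 80 brings total to 200 ≥ 130: gain V − κ_2 = 63.
Best response: 80.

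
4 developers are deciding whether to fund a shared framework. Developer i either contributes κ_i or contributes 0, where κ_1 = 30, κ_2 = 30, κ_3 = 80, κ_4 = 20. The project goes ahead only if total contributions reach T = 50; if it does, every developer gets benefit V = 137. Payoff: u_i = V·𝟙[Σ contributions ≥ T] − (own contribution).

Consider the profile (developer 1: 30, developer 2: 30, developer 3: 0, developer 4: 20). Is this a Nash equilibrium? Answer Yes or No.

No

Total = 80 ≥ 50: provided.
Developer 1 (pledges 30, payoff 107): dropping to 0 → total 50, payoff 137. Profitable deviation.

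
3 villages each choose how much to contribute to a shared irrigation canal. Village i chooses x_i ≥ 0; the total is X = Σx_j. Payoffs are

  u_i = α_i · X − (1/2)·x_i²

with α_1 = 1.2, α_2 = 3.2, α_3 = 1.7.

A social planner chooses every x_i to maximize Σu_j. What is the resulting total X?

Planner FOC: ∂(Σu_j)/∂x_i = (Σα_j) − x_i = 0, so x_i^SO = Σα_j = 6.1 for every i; X^SO = 18.3.

18.3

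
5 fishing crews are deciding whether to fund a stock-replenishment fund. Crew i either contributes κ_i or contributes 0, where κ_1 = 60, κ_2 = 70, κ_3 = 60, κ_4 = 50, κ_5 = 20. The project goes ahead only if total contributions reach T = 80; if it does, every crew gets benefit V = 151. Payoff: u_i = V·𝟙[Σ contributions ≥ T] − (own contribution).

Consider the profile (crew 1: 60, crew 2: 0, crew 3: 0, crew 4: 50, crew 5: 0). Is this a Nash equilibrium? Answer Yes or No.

Total = 110 ≥ 80: provided.
Crew 1 (pledges 60, payoff 91): dropping to 0 → total 50, payoff 0. No gain.
Crew 2 (pledges 0, payoff 151): pledging 70 → total 180, payoff 81. No gain.
Crew 3 (pledges 0, payoff 151): pledging 60 → total 170, payoff 91. No gain.
Crew 4 (pledges 50, payoff 101): dropping to 0 → total 60, payoff 0. No gain.
Crew 5 (pledges 0, payoff 151): pledging 20 → total 130, payoff 131. No gain.

Yes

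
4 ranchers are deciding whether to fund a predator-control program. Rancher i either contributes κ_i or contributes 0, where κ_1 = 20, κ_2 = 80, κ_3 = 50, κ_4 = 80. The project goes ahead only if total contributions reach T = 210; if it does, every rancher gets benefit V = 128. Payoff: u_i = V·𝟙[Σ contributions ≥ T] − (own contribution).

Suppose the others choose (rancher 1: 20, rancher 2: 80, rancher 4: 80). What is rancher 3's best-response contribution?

Others' total = 180. Contributing 50 brings total to 230 ≥ 210: gain V − κ_3 = 78.
Best response: 50.

50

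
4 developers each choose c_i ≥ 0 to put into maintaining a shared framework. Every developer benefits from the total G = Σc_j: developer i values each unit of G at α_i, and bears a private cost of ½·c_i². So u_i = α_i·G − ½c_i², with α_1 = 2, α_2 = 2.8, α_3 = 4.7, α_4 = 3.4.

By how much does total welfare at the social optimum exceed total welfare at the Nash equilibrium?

Developer i's FOC: ∂u_i/∂c_i = α_i − c_i = 0, so c_i* = α_i.
NE contributions = (2, 2.8, 4.7, 3.4); G = 12.9.
W^NE = (Σα)·G − ½Σα_i² = 12.9² − ½·45.49 = 143.665.
Planner sets c_i = Σα_j = 12.9 for every i, so G^SO = 4·12.9 = 51.6.
W^SO = (Σα)·G^SO − ½·4·(Σα)² = (4/2)·12.9² = 332.82.
Deadweight loss = W^SO − W^NE = 189.155.

189.155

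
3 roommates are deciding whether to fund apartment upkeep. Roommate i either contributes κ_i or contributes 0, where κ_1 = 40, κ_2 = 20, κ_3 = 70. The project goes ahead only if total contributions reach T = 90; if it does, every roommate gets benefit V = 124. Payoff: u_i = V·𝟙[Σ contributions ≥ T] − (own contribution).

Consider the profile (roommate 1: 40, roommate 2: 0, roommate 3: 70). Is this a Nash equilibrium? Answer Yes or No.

Total = 110 ≥ 90: provided.
Roommate 1 (pledges 40, payoff 84): dropping to 0 → total 70, payoff 0. No gain.
Roommate 2 (pledges 0, payoff 124): pledging 20 → total 130, payoff 104. No gain.
Roommate 3 (pledges 70, payoff 54): dropping to 0 → total 40, payoff 0. No gain.

Yes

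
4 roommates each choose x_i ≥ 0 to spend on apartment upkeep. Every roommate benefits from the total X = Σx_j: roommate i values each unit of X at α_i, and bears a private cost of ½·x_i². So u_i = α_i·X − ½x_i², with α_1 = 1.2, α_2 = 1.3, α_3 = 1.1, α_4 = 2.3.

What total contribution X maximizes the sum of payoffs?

Planner FOC: ∂(Σu_j)/∂x_i = (Σα_j) − x_i = 0, so x_i^SO = Σα_j = 5.9 for every i; X^SO = 23.6.

23.6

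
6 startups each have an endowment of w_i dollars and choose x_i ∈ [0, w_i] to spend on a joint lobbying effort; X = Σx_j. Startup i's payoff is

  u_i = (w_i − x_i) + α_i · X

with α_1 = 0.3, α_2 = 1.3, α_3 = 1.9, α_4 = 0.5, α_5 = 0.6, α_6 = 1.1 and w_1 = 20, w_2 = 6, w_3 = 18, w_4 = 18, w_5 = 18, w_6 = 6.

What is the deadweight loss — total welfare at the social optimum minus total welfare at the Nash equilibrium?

263.2

∂u_i/∂x_i = α_i − 1, so startup i contributes w_i if α_i > 1, else 0.
α_i > 1 for i ∈ {2, 3, 6}; NE contributions (0, 6, 18, 0, 0, 6), X = 30.
W^NE = Σw_i − X^NE + (Σα_i)·X^NE = 86 + 4.7·30 = 227.
Planner: ∂(Σu_j)/∂x_i = Σα_j − 1 = 4.7 > 0, so everyone contributes w_i; X^SO = 86, W^SO = 86 + 4.7·86 = 490.2.
Deadweight loss = 263.2.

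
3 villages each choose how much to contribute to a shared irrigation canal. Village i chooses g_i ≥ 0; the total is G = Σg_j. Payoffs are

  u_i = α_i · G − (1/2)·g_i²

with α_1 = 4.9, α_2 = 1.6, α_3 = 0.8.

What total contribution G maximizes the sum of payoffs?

Planner FOC: ∂(Σu_j)/∂g_i = (Σα_j) − g_i = 0, so g_i^SO = Σα_j = 7.3 for every i; G^SO = 21.9.

21.9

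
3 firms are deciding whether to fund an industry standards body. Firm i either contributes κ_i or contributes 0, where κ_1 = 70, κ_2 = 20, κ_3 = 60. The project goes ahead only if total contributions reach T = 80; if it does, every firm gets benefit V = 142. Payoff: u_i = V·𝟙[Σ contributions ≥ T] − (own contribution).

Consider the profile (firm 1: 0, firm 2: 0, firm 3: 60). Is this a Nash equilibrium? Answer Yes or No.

Total = 60 < 80: not provided.
Firm 1 (pledges 0, payoff 0): pledging 70 → total 130, payoff 72. Profitable deviation.

No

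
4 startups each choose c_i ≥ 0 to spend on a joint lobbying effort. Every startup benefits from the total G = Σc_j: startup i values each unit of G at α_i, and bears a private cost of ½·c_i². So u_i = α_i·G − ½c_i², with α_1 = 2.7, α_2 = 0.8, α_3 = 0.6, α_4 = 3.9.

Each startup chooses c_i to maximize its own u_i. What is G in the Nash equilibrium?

8

Startup i's FOC: ∂u_i/∂c_i = α_i − c_i = 0, so c_i* = α_i.
NE contributions = (2.7, 0.8, 0.6, 3.9); G = 8.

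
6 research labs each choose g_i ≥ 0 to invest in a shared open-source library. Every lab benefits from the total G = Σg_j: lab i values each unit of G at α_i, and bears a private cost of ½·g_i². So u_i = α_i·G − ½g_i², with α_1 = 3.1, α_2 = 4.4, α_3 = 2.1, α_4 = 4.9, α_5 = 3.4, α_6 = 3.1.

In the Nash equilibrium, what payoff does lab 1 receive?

Lab i's FOC: ∂u_i/∂g_i = α_i − g_i = 0, so g_i* = α_i.
NE contributions = (3.1, 4.4, 2.1, 4.9, 3.4, 3.1); G = 21.
u_1 = α_1·G − ½·(g_1)² = 3.1·21 − ½·3.1² = 60.295.

60.295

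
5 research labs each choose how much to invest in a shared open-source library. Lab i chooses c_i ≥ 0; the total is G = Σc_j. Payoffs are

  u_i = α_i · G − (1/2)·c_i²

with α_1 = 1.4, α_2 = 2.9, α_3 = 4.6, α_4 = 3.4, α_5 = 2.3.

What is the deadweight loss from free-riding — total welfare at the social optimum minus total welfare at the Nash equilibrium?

343.93

Lab i's FOC: ∂u_i/∂c_i = α_i − c_i = 0, so c_i* = α_i.
NE contributions = (1.4, 2.9, 4.6, 3.4, 2.3); G = 14.6.
W^NE = (Σα)·G − ½Σα_i² = 14.6² − ½·48.38 = 188.97.
Planner sets c_i = Σα_j = 14.6 for every i, so G^SO = 5·14.6 = 73.
W^SO = (Σα)·G^SO − ½·5·(Σα)² = (5/2)·14.6² = 532.9.
Deadweight loss = W^SO − W^NE = 343.93.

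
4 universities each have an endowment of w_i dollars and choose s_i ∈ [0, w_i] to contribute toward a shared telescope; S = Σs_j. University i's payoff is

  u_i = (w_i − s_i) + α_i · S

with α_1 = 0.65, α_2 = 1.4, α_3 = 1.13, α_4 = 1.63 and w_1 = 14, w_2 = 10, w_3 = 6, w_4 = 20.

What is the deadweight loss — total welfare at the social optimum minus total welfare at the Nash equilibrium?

53.34

∂u_i/∂s_i = α_i − 1, so university i contributes w_i if α_i > 1, else 0.
α_i > 1 for i ∈ {2, 3, 4}; NE contributions (0, 10, 6, 20), S = 36.
W^NE = Σw_i − S^NE + (Σα_i)·S^NE = 50 + 3.81·36 = 187.16.
Planner: ∂(Σu_j)/∂s_i = Σα_j − 1 = 3.81 > 0, so everyone contributes w_i; S^SO = 50, W^SO = 50 + 3.81·50 = 240.5.
Deadweight loss = 53.34.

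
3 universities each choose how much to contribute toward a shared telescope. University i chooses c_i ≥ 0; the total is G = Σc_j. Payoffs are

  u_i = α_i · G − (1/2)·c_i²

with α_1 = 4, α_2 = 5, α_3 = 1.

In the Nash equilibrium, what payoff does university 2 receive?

University i's FOC: ∂u_i/∂c_i = α_i − c_i = 0, so c_i* = α_i.
NE contributions = (4, 5, 1); G = 10.
u_2 = α_2·G − ½·(c_2)² = 5·10 − ½·5² = 37.5.

37.5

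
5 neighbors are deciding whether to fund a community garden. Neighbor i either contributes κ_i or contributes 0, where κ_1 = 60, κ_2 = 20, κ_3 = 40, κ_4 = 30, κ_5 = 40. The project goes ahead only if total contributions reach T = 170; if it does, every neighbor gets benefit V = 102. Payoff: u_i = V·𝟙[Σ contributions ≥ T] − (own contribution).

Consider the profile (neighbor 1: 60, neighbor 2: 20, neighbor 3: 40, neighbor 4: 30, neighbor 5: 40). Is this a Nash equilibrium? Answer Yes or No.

No

Total = 190 ≥ 170: provided.
Neighbor 1 (pledges 60, payoff 42): dropping to 0 → total 130, payoff 0. No gain.
Neighbor 2 (pledges 20, payoff 82): dropping to 0 → total 170, payoff 102. Profitable deviation.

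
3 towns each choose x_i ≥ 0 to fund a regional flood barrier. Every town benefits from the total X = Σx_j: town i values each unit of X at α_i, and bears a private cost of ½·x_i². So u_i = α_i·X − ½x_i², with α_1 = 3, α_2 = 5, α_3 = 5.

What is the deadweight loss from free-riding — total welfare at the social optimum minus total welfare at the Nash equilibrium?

Town i's FOC: ∂u_i/∂x_i = α_i − x_i = 0, so x_i* = α_i.
NE contributions = (3, 5, 5); X = 13.
W^NE = (Σα)·X − ½Σα_i² = 13² − ½·59 = 139.5.
Planner sets x_i = Σα_j = 13 for every i, so X^SO = 3·13 = 39.
W^SO = (Σα)·X^SO − ½·3·(Σα)² = (3/2)·13² = 253.5.
Deadweight loss = W^SO − W^NE = 114.

114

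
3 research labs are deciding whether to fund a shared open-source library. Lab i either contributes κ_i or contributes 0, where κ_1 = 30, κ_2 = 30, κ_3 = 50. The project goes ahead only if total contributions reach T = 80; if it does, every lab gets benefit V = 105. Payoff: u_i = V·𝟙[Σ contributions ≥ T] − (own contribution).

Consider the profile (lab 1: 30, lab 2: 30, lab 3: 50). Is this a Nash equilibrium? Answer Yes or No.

Total = 110 ≥ 80: provided.
Lab 1 (pledges 30, payoff 75): dropping to 0 → total 80, payoff 105. Profitable deviation.

No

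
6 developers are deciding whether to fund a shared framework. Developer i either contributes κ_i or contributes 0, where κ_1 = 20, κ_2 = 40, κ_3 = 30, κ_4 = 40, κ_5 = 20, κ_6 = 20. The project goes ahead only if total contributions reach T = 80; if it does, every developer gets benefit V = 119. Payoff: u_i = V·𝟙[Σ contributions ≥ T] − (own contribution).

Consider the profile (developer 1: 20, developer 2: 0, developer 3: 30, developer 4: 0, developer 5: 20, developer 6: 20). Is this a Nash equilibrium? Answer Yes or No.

Yes

Total = 90 ≥ 80: provided.
Developer 1 (pledges 20, payoff 99): dropping to 0 → total 70, payoff 0. No gain.
Developer 2 (pledges 0, payoff 119): pledging 40 → total 130, payoff 79. No gain.
Developer 3 (pledges 30, payoff 89): dropping to 0 → total 60, payoff 0. No gain.
Developer 4 (pledges 0, payoff 119): pledging 40 → total 130, payoff 79. No gain.
Developer 5 (pledges 20, payoff 99): dropping to 0 → total 70, payoff 0. No gain.
Developer 6 (pledges 20, payoff 99): dropping to 0 → total 70, payoff 0. No gain.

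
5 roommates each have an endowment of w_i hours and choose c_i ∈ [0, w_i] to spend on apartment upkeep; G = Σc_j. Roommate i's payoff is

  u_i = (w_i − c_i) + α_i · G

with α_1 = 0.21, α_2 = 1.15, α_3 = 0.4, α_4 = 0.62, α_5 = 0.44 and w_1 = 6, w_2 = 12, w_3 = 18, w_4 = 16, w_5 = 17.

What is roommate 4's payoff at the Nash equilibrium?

∂u_i/∂c_i = α_i − 1, so roommate i contributes w_i if α_i > 1, else 0.
α_i > 1 for i ∈ {2}; NE contributions (0, 12, 0, 0, 0), G = 12.
u_4 = (16 − 0) + 0.62·12 = 23.44.

23.44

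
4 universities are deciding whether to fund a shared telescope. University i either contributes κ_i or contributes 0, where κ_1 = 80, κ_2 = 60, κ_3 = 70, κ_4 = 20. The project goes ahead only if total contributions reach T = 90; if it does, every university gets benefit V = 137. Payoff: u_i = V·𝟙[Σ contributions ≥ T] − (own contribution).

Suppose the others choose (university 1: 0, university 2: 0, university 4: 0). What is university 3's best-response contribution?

0

Others' total = 0. Even contributing 70 gives 70 < 90: no benefit either way.
Best response: 0.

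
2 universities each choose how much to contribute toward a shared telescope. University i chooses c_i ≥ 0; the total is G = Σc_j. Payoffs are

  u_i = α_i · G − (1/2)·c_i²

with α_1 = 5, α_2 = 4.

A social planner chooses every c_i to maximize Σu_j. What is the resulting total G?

Planner FOC: ∂(Σu_j)/∂c_i = (Σα_j) − c_i = 0, so c_i^SO = Σα_j = 9 for every i; G^SO = 18.

18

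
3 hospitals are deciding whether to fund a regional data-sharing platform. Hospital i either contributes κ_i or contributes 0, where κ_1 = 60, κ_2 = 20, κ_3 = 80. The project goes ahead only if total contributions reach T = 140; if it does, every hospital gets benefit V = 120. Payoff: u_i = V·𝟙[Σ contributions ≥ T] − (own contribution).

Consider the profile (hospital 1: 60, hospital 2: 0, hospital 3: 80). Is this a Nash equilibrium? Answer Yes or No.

Yes

Total = 140 ≥ 140: provided.
Hospital 1 (pledges 60, payoff 60): dropping to 0 → total 80, payoff 0. No gain.
Hospital 2 (pledges 0, payoff 120): pledging 20 → total 160, payoff 100. No gain.
Hospital 3 (pledges 80, payoff 40): dropping to 0 → total 60, payoff 0. No gain.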